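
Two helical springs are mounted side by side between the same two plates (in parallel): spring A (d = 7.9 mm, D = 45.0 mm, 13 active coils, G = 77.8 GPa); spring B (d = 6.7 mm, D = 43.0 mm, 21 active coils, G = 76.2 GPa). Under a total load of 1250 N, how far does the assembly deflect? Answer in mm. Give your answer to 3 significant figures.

28.8 mm

k_A = Gd⁴/(8D³N_a) = (77.8×10³)(7.9⁴)/(8·45.0³·13) = 31.975 N/mm
k_B = Gd⁴/(8D³N_a) = (76.2×10³)(6.7⁴)/(8·43.0³·21) = 11.496 N/mm
Parallel: k_eq = 31.975 + 11.496 = 43.471 N/mm
δ = F/k_eq = 1250/43.471 = 28.755 mm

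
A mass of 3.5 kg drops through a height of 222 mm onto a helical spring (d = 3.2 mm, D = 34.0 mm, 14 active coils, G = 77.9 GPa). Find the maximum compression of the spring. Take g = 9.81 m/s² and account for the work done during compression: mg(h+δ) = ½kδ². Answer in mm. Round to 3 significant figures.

111 mm

k = Gd⁴/(8D³N_a) = (77.9×10³)(3.2⁴)/(8·34.0³·14) = 1.8556 N/mm
W = mg = 3.5 × 9.81 = 34.335 N
½kδ² − Wδ − Wh = 0 → δ = (W + √(W² + 2kWh))/k
δ = (34.335 + √(1178.9 + 28288))/1.8556 = (34.335 + 171.66)/1.8556 = 111.01 mm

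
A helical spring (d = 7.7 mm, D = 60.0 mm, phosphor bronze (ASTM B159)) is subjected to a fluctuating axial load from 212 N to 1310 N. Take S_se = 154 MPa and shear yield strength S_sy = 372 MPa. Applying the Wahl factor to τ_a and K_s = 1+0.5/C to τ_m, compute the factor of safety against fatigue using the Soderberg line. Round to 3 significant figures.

C = D/d = 60.0/7.7 = 7.7922; K_W = (4C−1)/(4C−4)+0.615/C = 1.1893; K_s = 1+0.5/C = 1.0642
F_a = (F_max−F_min)/2 = 549 N; F_m = (F_max+F_min)/2 = 761 N
τ_a = K_W·8F_aD/(πd³) = 1.1893 × 183.73 = 218.52 MPa
τ_m = K_s·8F_mD/(πd³) = 1.0642 × 254.69 = 271.03 MPa
Soderberg: 1/n_f = τ_a/S_se + τ_m/S_sy = 218.52/154 + 271.03/372 = 1.41899 + 0.72857 = 2.1476
n_f = 1/2.1476 = 0.4656

0.466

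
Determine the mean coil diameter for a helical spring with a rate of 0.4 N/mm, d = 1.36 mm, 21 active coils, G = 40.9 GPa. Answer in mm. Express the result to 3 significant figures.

12.8 mm

D = (Gd⁴/(8N_a·k))^(1/3) = (40.9×10³·1.36⁴/(8·21·0.4))^(1/3)
  = (2082.14)^(1/3) = 12.7694 mm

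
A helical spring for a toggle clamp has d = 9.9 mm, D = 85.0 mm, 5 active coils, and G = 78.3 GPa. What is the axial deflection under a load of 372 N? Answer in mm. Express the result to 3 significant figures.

k = Gd⁴/(8D³N_a) = (78.3×10³)(9.9⁴)/(8·85.0³·5) = 30.619 N/mm
δ = F/k = 372 / 30.619 = 12.149 mm

12.1 mm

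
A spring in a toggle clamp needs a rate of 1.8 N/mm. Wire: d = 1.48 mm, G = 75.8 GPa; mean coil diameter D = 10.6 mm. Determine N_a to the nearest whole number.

N_a = Gd⁴/(8D³k) = (75.8×10³ × 1.48⁴)/(8 × 10.6³ × 1.8)
    = 363677 / 17150.6 = 21.2 → 21 coils

21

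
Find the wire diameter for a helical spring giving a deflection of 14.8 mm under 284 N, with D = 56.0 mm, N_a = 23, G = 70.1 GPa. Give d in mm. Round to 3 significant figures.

9.70 mm

Required rate k = F/δ = 284/14.8 = 19.189 N/mm
d = (8D³N_a·k / G)^(1/4) = (8·56.0³·23·19.189 / (70.1×10³))^0.25
  = (8845.5)^0.25 = 9.6980 mm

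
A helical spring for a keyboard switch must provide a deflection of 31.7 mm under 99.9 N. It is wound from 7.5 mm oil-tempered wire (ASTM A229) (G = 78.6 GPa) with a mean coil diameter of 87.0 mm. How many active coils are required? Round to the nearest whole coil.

15

Required rate k = F/δ = 99.9/31.7 = 3.1514 N/mm
N_a = Gd⁴/(8D³k) = (78.6×10³ × 7.5⁴)/(8 × 87.0³ × 3.1514)
    = 2.48695e+08 / 1.66018e+07 = 14.98 → 15 coils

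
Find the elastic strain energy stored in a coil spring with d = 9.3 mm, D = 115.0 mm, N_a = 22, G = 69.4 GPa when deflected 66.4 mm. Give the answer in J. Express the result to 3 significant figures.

k = Gd⁴/(8D³N_a) = (69.4×10³)(9.3⁴)/(8·115.0³·22) = 1.9395 N/mm
U = ½kδ² = 0.5 × 1.9395 × 66.4² = 4275.5 N·mm = 4.2755 J

4.28 J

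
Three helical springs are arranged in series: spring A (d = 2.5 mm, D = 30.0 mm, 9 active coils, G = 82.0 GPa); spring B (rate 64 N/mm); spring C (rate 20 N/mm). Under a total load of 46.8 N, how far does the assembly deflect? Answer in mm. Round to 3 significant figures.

k_A = Gd⁴/(8D³N_a) = (82.0×10³)(2.5⁴)/(8·30.0³·9) = 1.6477 N/mm
Series: 1/k_eq = 1/1.6477 + 1/64 + 1/20 = 0.67253; k_eq = 1.4869 N/mm
δ = F/k_eq = 46.8/1.4869 = 31.475 mm

31.5 mm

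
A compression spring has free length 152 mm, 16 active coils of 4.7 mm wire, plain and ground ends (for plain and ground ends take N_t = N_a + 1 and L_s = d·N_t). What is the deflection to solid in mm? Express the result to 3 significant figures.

72.1 mm

N_t = 17; L_s = 4.7·17 = 79.9 mm
δ_solid = L₀ − L_s = 152 − 79.9 = 72.1 mm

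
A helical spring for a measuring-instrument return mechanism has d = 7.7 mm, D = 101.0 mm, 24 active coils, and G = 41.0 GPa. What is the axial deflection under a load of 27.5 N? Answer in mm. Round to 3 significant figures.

37.7 mm

k = Gd⁴/(8D³N_a) = (41.0×10³)(7.7⁴)/(8·101.0³·24) = 0.72859 N/mm
δ = F/k = 27.5 / 0.72859 = 37.744 mm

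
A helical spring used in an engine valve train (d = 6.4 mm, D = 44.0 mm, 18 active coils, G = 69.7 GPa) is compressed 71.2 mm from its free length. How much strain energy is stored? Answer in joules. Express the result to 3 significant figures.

24.2 J

k = Gd⁴/(8D³N_a) = (69.7×10³)(6.4⁴)/(8·44.0³·18) = 9.5331 N/mm
U = ½kδ² = 0.5 × 9.5331 × 71.2² = 24164 N·mm = 24.164 J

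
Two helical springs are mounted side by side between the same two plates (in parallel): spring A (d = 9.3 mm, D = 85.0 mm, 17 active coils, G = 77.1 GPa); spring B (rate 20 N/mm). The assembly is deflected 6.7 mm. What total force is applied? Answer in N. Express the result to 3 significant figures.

k_A = Gd⁴/(8D³N_a) = (77.1×10³)(9.3⁴)/(8·85.0³·17) = 6.9054 N/mm
Parallel: k_eq = 6.9054 + 20 = 26.905 N/mm
F = k_eq·δ = 26.905·6.7 = 180.27 N

180 N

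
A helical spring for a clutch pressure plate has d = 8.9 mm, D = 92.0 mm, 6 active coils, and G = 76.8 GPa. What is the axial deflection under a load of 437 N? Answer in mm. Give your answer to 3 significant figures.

k = Gd⁴/(8D³N_a) = (76.8×10³)(8.9⁴)/(8·92.0³·6) = 12.892 N/mm
δ = F/k = 437 / 12.892 = 33.897 mm

33.9 mm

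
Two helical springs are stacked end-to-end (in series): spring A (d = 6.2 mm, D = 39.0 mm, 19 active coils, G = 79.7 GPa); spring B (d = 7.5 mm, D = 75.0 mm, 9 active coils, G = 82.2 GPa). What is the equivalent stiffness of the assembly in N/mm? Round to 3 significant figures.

5.17 N/mm

k_A = Gd⁴/(8D³N_a) = (79.7×10³)(6.2⁴)/(8·39.0³·19) = 13.061 N/mm
k_B = Gd⁴/(8D³N_a) = (82.2×10³)(7.5⁴)/(8·75.0³·9) = 8.5625 N/mm
Series: 1/k_eq = 1/13.061 + 1/8.5625 = 0.19335; k_eq = 5.172 N/mm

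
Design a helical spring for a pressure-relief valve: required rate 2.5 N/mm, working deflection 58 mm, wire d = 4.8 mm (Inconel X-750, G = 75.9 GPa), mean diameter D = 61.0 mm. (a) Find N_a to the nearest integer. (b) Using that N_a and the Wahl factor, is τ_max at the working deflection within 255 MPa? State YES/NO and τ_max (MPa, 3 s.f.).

N_a = Gd⁴/(8D³k) = (75.9×10³)(4.8⁴)/(8·61.0³·2.5) = 8.875 → N_a = 9
Actual rate k = Gd⁴/(8D³·9) = 2.4654 N/mm
Working load F = kδ = 2.4654·58 = 142.99 N
C = 61.0/4.8 = 12.7083; K_W = (4C−1)/(4C−4)+0.615/C = 1.1125
τ_max = K_W·8FD/(πd³) = 1.1125·200.84 = 223.43 MPa
τ_max ≤ 255 MPa → acceptable

(a) 9 coils; (b) YES, τ_max = 223 MPa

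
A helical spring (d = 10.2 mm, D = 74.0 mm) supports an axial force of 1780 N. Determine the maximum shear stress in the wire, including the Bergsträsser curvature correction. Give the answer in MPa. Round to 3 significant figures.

377 MPa

Spring index C = D/d = 74.0/10.2 = 7.2549
K_B = (4C+2)/(4C−3) = 31.020/26.020 = 1.1922
τ₀ = 8FD/(πd³) = 8·1780·74.0/(π·10.2³) = 1.05376e+06/3333.9 = 316.08 MPa
τ_max = K·τ₀ = 1.1922 × 316.08 = 376.81 MPa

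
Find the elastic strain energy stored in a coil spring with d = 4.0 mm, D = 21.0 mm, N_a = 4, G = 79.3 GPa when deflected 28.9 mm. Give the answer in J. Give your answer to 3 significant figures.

28.6 J

k = Gd⁴/(8D³N_a) = (79.3×10³)(4.0⁴)/(8·21.0³·4) = 68.502 N/mm
U = ½kδ² = 0.5 × 68.502 × 28.9² = 28607 N·mm = 28.607 J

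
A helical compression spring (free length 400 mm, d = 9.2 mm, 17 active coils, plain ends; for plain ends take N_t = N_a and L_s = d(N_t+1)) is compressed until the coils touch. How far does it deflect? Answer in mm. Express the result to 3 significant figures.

234 mm

N_t = 17; L_s = 9.2·18 = 165.6 mm
δ_solid = L₀ − L_s = 400 − 165.6 = 234.4 mm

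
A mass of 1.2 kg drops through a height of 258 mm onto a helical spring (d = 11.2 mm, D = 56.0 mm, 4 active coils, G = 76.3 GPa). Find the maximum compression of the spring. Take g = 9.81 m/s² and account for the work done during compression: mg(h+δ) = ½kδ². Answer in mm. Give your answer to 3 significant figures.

5.39 mm

k = Gd⁴/(8D³N_a) = (76.3×10³)(11.2⁴)/(8·56.0³·4) = 213.64 N/mm
W = mg = 1.2 × 9.81 = 11.772 N
½kδ² − Wδ − Wh = 0 → δ = (W + √(W² + 2kWh))/k
δ = (11.772 + √(138.58 + 1.29772e+06))/213.64 = (11.772 + 1139.2)/213.64 = 5.3876 mm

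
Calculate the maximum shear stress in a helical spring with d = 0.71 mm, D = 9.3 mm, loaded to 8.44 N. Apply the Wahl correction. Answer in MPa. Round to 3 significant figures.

619 MPa

Spring index C = D/d = 9.3/0.71 = 13.0986
K_W = (4C−1)/(4C−4) + 0.615/C = 51.394/48.394 + 0.0470 = 1.1089
τ₀ = 8FD/(πd³) = 8·8.44·9.3/(π·0.71³) = 627.936/1.1244 = 558.46 MPa
τ_max = K·τ₀ = 1.1089 × 558.46 = 619.3 MPa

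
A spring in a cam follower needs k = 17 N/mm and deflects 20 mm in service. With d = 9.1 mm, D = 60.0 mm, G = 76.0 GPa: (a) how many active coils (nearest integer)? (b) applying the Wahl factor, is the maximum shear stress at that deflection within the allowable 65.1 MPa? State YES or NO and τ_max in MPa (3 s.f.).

(a) 18 coils; (b) NO, τ_max = 83.4 MPa

N_a = Gd⁴/(8D³k) = (76.0×10³)(9.1⁴)/(8·60.0³·17) = 17.74 → N_a = 18
Actual rate k = Gd⁴/(8D³·18) = 16.756 N/mm
Working load F = kδ = 16.756·20 = 335.11 N
C = 60.0/9.1 = 6.5934; K_W = (4C−1)/(4C−4)+0.615/C = 1.2274
τ_max = K_W·8FD/(πd³) = 1.2274·67.945 = 83.394 MPa
τ_max > 65.1 MPa → exceeds allowable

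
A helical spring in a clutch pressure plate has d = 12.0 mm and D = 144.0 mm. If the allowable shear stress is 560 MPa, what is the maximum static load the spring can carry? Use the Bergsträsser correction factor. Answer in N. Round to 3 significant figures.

2380 N

C = D/d = 144.0/12.0 = 12.0000
K_B = (4C+2)/(4C−3) = 50.000/45.000 = 1.1111
τ_max = K·8FD/(πd³) → F_max = τ_allow·πd³/(8DK)
F_max = 560·π·12.0³/(8·144.0·1.1111) = 3.0401e+06/1280 = 2375 N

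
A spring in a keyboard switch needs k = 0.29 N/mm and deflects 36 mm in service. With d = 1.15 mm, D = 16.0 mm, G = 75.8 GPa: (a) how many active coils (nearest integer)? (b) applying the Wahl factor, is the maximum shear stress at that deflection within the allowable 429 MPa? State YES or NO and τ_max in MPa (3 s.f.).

N_a = Gd⁴/(8D³k) = (75.8×10³)(1.15⁴)/(8·16.0³·0.29) = 13.95 → N_a = 14
Actual rate k = Gd⁴/(8D³·14) = 0.28899 N/mm
Working load F = kδ = 0.28899·36 = 10.404 N
C = 16.0/1.15 = 13.9130; K_W = (4C−1)/(4C−4)+0.615/C = 1.1023
τ_max = K_W·8FD/(πd³) = 1.1023·278.71 = 307.22 MPa
τ_max ≤ 429 MPa → acceptable

(a) 14 coils; (b) YES, τ_max = 307 MPa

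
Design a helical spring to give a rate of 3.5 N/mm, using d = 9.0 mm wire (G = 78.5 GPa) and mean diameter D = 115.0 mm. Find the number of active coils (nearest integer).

12

N_a = Gd⁴/(8D³k) = (78.5×10³ × 9.0⁴)/(8 × 115.0³ × 3.5)
    = 5.15038e+08 / 4.25845e+07 = 12.09 → 12 coils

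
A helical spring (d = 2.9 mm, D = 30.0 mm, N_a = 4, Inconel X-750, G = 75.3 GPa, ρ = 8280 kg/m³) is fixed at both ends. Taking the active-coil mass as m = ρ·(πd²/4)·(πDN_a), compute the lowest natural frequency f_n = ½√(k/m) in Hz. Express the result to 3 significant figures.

k = Gd⁴/(8D³N_a) = (75.3×10³)(2.9⁴)/(8·30.0³·4) = 6.1642 N/mm = 6164.2 N/m
Wire length L = πDN_a = π·30.0·4 = 376.99 mm
m = ρ·(πd²/4)·L = 8280 × 6.6052×10⁻⁶ m² × 0.37699 m = 0.020618 kg
f_n = ½√(k/m) = 0.5·√(6164.2/0.020618) = 0.5·√(2.9897e+05) = 273.39 Hz

273 Hz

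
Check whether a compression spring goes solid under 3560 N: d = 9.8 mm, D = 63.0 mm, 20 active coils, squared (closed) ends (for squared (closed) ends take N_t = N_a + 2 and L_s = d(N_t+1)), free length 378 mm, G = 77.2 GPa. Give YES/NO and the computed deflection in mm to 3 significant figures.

YES, δ = 200 mm

k = Gd⁴/(8D³N_a) = (77.2×10³)(9.8⁴)/(8·63.0³·20) = 17.798 N/mm
N_t = 22; L_s = 9.8·23 = 225.4 mm; δ_solid = L₀ − L_s = 378 − 225.4 = 152.6 mm
δ = F/k = 3560/17.798 = 200.02 mm
δ ≥ δ_solid → spring goes solid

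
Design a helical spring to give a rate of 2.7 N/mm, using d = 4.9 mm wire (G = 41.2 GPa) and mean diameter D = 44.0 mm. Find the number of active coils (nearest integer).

13

N_a = Gd⁴/(8D³k) = (41.2×10³ × 4.9⁴)/(8 × 44.0³ × 2.7)
    = 2.3751e+07 / 1.83997e+06 = 12.91 → 13 coils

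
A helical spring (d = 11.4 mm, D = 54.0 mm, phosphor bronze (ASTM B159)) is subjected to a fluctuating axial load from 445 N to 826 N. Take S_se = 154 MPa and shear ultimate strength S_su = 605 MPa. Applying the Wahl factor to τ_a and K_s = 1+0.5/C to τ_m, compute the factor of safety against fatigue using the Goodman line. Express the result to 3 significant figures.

C = D/d = 54.0/11.4 = 4.7368; K_W = (4C−1)/(4C−4)+0.615/C = 1.3305; K_s = 1+0.5/C = 1.1056
F_a = (F_max−F_min)/2 = 190.5 N; F_m = (F_max+F_min)/2 = 635.5 N
τ_a = K_W·8F_aD/(πd³) = 1.3305 × 17.681 = 23.526 MPa
τ_m = K_s·8F_mD/(πd³) = 1.1056 × 58.984 = 65.21 MPa
Goodman: 1/n_f = τ_a/S_se + τ_m/S_su = 23.526/154 + 65.21/605 = 0.15276 + 0.10779 = 0.26055
n_f = 1/0.26055 = 3.838

3.84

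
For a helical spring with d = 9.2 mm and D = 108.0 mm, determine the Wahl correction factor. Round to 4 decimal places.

C = D/d = 108.0/9.2 = 11.7391
K_W = (4C−1)/(4C−4) + 0.615/C = 45.957/42.957 + 0.0524 = 1.1222

1.1222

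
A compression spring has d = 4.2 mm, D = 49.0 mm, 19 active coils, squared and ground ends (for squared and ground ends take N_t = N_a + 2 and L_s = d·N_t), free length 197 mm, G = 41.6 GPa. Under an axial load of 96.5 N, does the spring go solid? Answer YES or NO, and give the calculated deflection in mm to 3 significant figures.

YES, δ = 133 mm

k = Gd⁴/(8D³N_a) = (41.6×10³)(4.2⁴)/(8·49.0³·19) = 0.72387 N/mm
N_t = 21; L_s = 4.2·21 = 88.2 mm; δ_solid = L₀ − L_s = 197 − 88.2 = 108.8 mm
δ = F/k = 96.5/0.72387 = 133.31 mm
δ ≥ δ_solid → spring goes solid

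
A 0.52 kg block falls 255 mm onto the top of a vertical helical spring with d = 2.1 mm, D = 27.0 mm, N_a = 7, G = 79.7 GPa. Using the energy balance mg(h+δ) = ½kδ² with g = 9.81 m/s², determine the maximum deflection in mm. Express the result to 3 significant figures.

k = Gd⁴/(8D³N_a) = (79.7×10³)(2.1⁴)/(8·27.0³·7) = 1.4062 N/mm
W = mg = 0.52 × 9.81 = 5.1012 N
½kδ² − Wδ − Wh = 0 → δ = (W + √(W² + 2kWh))/k
δ = (5.1012 + √(26.022 + 3658.46))/1.4062 = (5.1012 + 60.7)/1.4062 = 46.793 mm

46.8 mm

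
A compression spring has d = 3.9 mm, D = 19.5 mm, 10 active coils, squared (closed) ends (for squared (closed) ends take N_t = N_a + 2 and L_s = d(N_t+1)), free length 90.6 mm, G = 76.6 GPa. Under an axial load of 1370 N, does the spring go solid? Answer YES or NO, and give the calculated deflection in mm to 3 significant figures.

k = Gd⁴/(8D³N_a) = (76.6×10³)(3.9⁴)/(8·19.5³·10) = 29.874 N/mm
N_t = 12; L_s = 3.9·13 = 50.7 mm; δ_solid = L₀ − L_s = 90.6 − 50.7 = 39.9 mm
δ = F/k = 1370/29.874 = 45.859 mm
δ ≥ δ_solid → spring goes solid

YES, δ = 45.9 mm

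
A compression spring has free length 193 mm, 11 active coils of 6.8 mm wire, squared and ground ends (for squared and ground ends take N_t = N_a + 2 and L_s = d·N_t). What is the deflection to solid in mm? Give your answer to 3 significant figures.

N_t = 13; L_s = 6.8·13 = 88.4 mm
δ_solid = L₀ − L_s = 193 − 88.4 = 104.6 mm

105 mm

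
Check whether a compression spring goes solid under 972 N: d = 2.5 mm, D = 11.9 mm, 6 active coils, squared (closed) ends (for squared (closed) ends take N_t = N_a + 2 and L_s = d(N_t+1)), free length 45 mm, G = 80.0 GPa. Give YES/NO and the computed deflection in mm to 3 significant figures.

k = Gd⁴/(8D³N_a) = (80.0×10³)(2.5⁴)/(8·11.9³·6) = 38.634 N/mm
N_t = 8; L_s = 2.5·9 = 22.5 mm; δ_solid = L₀ − L_s = 45 − 22.5 = 22.5 mm
δ = F/k = 972/38.634 = 25.159 mm
δ ≥ δ_solid → spring goes solid

YES, δ = 25.2 mm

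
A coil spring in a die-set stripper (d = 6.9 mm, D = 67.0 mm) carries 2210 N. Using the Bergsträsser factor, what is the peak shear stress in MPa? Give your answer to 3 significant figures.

Spring index C = D/d = 67.0/6.9 = 9.7101
K_B = (4C+2)/(4C−3) = 40.841/35.841 = 1.1395
τ₀ = 8FD/(πd³) = 8·2210·67.0/(π·6.9³) = 1.18456e+06/1032 = 1147.8 MPa
τ_max = K·τ₀ = 1.1395 × 1147.8 = 1307.9 MPa

1310 MPa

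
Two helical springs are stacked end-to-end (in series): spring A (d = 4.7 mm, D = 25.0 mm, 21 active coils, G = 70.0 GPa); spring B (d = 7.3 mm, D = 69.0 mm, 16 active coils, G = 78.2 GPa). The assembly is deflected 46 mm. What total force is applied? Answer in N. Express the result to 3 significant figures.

k_A = Gd⁴/(8D³N_a) = (70.0×10³)(4.7⁴)/(8·25.0³·21) = 13.012 N/mm
k_B = Gd⁴/(8D³N_a) = (78.2×10³)(7.3⁴)/(8·69.0³·16) = 5.2813 N/mm
Series: 1/k_eq = 1/13.012 + 1/5.2813 = 0.2662; k_eq = 3.7566 N/mm
F = k_eq·δ = 3.7566·46 = 172.8 N

173 N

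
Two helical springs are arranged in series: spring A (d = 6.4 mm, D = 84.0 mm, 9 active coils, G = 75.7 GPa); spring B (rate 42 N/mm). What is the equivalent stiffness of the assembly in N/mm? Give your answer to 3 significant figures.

k_A = Gd⁴/(8D³N_a) = (75.7×10³)(6.4⁴)/(8·84.0³·9) = 2.9761 N/mm
Series: 1/k_eq = 1/2.9761 + 1/42 = 0.35982; k_eq = 2.7792 N/mm

2.78 N/mm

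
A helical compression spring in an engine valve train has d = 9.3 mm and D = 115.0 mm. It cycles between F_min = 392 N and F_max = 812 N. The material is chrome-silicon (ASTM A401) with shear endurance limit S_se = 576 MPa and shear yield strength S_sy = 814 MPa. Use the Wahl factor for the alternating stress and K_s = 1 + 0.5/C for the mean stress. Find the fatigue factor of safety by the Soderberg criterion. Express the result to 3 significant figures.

C = D/d = 115.0/9.3 = 12.3656; K_W = (4C−1)/(4C−4)+0.615/C = 1.1157; K_s = 1+0.5/C = 1.0404
F_a = (F_max−F_min)/2 = 210 N; F_m = (F_max+F_min)/2 = 602 N
τ_a = K_W·8F_aD/(πd³) = 1.1157 × 76.455 = 85.303 MPa
τ_m = K_s·8F_mD/(πd³) = 1.0404 × 219.17 = 228.03 MPa
Soderberg: 1/n_f = τ_a/S_se + τ_m/S_sy = 85.303/576 + 228.03/814 = 0.14810 + 0.28014 = 0.42824
n_f = 1/0.42824 = 2.335

2.34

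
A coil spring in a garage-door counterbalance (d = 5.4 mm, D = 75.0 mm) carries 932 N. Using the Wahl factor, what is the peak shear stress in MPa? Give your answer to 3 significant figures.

Spring index C = D/d = 75.0/5.4 = 13.8889
K_W = (4C−1)/(4C−4) + 0.615/C = 54.556/51.556 + 0.0443 = 1.1025
τ₀ = 8FD/(πd³) = 8·932·75.0/(π·5.4³) = 559200/494.69 = 1130.4 MPa
τ_max = K·τ₀ = 1.1025 × 1130.4 = 1246.2 MPa

1250 MPa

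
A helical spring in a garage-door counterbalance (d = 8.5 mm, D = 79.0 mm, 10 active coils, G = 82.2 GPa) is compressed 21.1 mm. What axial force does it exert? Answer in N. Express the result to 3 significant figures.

230 N

k = Gd⁴/(8D³N_a) = (82.2×10³)(8.5⁴)/(8·79.0³·10) = 10.879 N/mm
F = k·δ = 10.879 × 21.1 = 229.54 N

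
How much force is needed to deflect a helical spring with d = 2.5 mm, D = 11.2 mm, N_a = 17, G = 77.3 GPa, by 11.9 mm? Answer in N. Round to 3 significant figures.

188 N

k = Gd⁴/(8D³N_a) = (77.3×10³)(2.5⁴)/(8·11.2³·17) = 15.803 N/mm
F = k·δ = 15.803 × 11.9 = 188.06 N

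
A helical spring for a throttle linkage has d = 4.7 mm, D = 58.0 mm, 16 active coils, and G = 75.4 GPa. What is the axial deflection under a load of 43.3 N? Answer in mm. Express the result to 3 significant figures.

k = Gd⁴/(8D³N_a) = (75.4×10³)(4.7⁴)/(8·58.0³·16) = 1.4732 N/mm
δ = F/k = 43.3 / 1.4732 = 29.391 mm

29.4 mm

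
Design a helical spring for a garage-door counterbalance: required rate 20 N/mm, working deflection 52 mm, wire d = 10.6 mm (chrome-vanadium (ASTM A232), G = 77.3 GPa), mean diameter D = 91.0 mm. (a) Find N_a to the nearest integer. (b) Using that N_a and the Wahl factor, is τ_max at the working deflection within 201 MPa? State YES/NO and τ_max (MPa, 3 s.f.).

(a) 8 coils; (b) NO, τ_max = 240 MPa

N_a = Gd⁴/(8D³k) = (77.3×10³)(10.6⁴)/(8·91.0³·20) = 8.094 → N_a = 8
Actual rate k = Gd⁴/(8D³·8) = 20.235 N/mm
Working load F = kδ = 20.235·52 = 1052.2 N
C = 91.0/10.6 = 8.5849; K_W = (4C−1)/(4C−4)+0.615/C = 1.1705
τ_max = K_W·8FD/(πd³) = 1.1705·204.72 = 239.63 MPa
τ_max > 201 MPa → exceeds allowable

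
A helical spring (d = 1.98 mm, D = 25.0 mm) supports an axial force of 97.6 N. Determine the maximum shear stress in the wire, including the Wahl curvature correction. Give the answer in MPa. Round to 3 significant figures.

891 MPa

Spring index C = D/d = 25.0/1.98 = 12.6263
K_W = (4C−1)/(4C−4) + 0.615/C = 49.505/46.505 + 0.0487 = 1.1132
τ₀ = 8FD/(πd³) = 8·97.6·25.0/(π·1.98³) = 19520/24.386 = 800.45 MPa
τ_max = K·τ₀ = 1.1132 × 800.45 = 891.07 MPa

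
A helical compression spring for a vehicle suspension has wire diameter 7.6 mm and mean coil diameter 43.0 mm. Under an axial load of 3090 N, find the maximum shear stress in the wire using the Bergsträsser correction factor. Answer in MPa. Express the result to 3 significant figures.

967 MPa

Spring index C = D/d = 43.0/7.6 = 5.6579
K_B = (4C+2)/(4C−3) = 24.632/19.632 = 1.2547
τ₀ = 8FD/(πd³) = 8·3090·43.0/(π·7.6³) = 1.06296e+06/1379.1 = 770.77 MPa
τ_max = K·τ₀ = 1.2547 × 770.77 = 967.08 MPa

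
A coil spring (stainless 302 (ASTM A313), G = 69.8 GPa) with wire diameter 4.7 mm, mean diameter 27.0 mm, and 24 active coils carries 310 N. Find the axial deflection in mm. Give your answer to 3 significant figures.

k = Gd⁴/(8D³N_a) = (69.8×10³)(4.7⁴)/(8·27.0³·24) = 9.0127 N/mm
δ = F/k = 310 / 9.0127 = 34.396 mm

34.4 mm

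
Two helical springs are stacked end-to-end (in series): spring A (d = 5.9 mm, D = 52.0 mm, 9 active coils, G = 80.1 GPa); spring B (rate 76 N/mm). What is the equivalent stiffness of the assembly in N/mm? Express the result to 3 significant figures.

k_A = Gd⁴/(8D³N_a) = (80.1×10³)(5.9⁴)/(8·52.0³·9) = 9.5873 N/mm
Series: 1/k_eq = 1/9.5873 + 1/76 = 0.11746; k_eq = 8.5134 N/mm

8.51 N/mm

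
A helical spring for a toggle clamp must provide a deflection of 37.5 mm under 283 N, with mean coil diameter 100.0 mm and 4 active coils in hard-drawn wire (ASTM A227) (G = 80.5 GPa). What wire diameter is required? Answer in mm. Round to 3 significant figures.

Required rate k = F/δ = 283/37.5 = 7.5467 N/mm
d = (8D³N_a·k / G)^(1/4) = (8·100.0³·4·7.5467 / (80.5×10³))^0.25
  = (2999.9)^0.25 = 7.4008 mm

7.40 mm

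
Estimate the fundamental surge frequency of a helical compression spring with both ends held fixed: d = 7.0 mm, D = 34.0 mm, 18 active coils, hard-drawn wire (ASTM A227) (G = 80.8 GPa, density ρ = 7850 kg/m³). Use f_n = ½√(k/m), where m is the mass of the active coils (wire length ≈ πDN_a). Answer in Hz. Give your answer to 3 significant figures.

121 Hz

k = Gd⁴/(8D³N_a) = (80.8×10³)(7.0⁴)/(8·34.0³·18) = 34.277 N/mm = 34277 N/m
Wire length L = πDN_a = π·34.0·18 = 1922.7 mm
m = ρ·(πd²/4)·L = 7850 × 38.485×10⁻⁶ m² × 1.9227 m = 0.58084 kg
f_n = ½√(k/m) = 0.5·√(34277/0.58084) = 0.5·√(59013) = 121.46 Hz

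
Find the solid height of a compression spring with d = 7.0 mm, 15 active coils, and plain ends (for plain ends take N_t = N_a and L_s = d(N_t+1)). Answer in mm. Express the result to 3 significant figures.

112 mm

plain ends: N_t = N_a = 15
L_s = d·(N_t+1) = 7.0 × 16 = 112 mm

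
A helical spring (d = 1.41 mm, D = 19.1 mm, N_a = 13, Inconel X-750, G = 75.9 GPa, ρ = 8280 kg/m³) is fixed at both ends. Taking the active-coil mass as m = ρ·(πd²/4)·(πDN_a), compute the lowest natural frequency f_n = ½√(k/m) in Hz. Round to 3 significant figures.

k = Gd⁴/(8D³N_a) = (75.9×10³)(1.41⁴)/(8·19.1³·13) = 0.41399 N/mm = 413.99 N/m
Wire length L = πDN_a = π·19.1·13 = 780.06 mm
m = ρ·(πd²/4)·L = 8280 × 1.5615×10⁻⁶ m² × 0.78006 m = 0.010085 kg
f_n = ½√(k/m) = 0.5·√(413.99/0.010085) = 0.5·√(41049) = 101.3 Hz

101 Hz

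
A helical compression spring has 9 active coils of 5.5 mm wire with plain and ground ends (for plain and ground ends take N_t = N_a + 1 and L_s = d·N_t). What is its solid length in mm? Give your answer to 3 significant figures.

plain and ground ends: N_t = N_a + 1 = 9 + 1 = 10
L_s = d·N_t = 5.5 × 10 = 55 mm

55.0 mm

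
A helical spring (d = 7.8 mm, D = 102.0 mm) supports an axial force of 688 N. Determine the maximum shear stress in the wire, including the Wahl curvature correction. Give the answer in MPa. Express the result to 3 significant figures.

Spring index C = D/d = 102.0/7.8 = 13.0769
K_W = (4C−1)/(4C−4) + 0.615/C = 51.308/48.308 + 0.0470 = 1.1091
τ₀ = 8FD/(πd³) = 8·688·102.0/(π·7.8³) = 561408/1490.8 = 376.57 MPa
τ_max = K·τ₀ = 1.1091 × 376.57 = 417.66 MPa

418 MPa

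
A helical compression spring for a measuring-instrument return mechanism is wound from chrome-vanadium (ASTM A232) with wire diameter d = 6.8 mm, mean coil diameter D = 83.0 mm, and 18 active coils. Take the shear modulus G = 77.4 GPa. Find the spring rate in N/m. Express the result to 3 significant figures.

2010 N/m

k = Gd⁴/(8D³N_a) = (77.4×10³ × 6.8⁴) / (8 × 83.0³ × 18)
  = 1.65492e+08 / 8.23373e+07 = 2.0099 N/mm = 2009.9 N/m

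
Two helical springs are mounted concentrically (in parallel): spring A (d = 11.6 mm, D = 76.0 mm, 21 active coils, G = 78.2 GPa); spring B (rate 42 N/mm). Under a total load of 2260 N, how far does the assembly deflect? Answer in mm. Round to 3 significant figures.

36.9 mm

k_A = Gd⁴/(8D³N_a) = (78.2×10³)(11.6⁴)/(8·76.0³·21) = 19.199 N/mm
Parallel: k_eq = 19.199 + 42 = 61.199 N/mm
δ = F/k_eq = 2260/61.199 = 36.928 mm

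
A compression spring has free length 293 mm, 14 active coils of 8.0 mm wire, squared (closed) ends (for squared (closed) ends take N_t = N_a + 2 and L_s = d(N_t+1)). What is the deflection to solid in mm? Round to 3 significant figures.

157 mm

N_t = 16; L_s = 8.0·17 = 136 mm
δ_solid = L₀ − L_s = 293 − 136 = 157 mm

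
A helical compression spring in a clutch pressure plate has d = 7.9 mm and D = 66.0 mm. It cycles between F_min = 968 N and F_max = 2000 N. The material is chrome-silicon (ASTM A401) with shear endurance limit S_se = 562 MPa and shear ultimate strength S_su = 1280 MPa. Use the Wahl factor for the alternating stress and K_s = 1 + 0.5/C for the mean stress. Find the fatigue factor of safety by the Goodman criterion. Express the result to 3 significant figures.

C = D/d = 66.0/7.9 = 8.3544; K_W = (4C−1)/(4C−4)+0.615/C = 1.1756; K_s = 1+0.5/C = 1.0598
F_a = (F_max−F_min)/2 = 516 N; F_m = (F_max+F_min)/2 = 1484 N
τ_a = K_W·8F_aD/(πd³) = 1.1756 × 175.89 = 206.78 MPa
τ_m = K_s·8F_mD/(πd³) = 1.0598 × 505.87 = 536.14 MPa
Goodman: 1/n_f = τ_a/S_se + τ_m/S_su = 206.78/562 + 536.14/1280 = 0.36794 + 0.41886 = 0.7868
n_f = 1/0.7868 = 1.271

1.27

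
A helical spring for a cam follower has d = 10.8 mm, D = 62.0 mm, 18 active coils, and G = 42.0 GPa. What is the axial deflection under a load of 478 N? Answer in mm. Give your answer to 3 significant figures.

28.7 mm

k = Gd⁴/(8D³N_a) = (42.0×10³)(10.8⁴)/(8·62.0³·18) = 16.65 N/mm
δ = F/k = 478 / 16.65 = 28.709 mm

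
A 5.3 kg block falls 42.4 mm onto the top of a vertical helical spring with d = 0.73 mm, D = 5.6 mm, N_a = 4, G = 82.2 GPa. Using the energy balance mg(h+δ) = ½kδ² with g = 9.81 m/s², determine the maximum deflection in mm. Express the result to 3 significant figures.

k = Gd⁴/(8D³N_a) = (82.2×10³)(0.73⁴)/(8·5.6³·4) = 4.1538 N/mm
W = mg = 5.3 × 9.81 = 51.993 N
½kδ² − Wδ − Wh = 0 → δ = (W + √(W² + 2kWh))/k
δ = (51.993 + √(2703.3 + 18314.3))/4.1538 = (51.993 + 144.97)/4.1538 = 47.418 mm

47.4 mm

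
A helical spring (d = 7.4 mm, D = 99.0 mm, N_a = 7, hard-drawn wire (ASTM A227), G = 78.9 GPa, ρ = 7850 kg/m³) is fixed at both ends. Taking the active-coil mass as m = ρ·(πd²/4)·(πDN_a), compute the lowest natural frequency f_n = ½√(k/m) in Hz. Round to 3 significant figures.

k = Gd⁴/(8D³N_a) = (78.9×10³)(7.4⁴)/(8·99.0³·7) = 4.3542 N/mm = 4354.2 N/m
Wire length L = πDN_a = π·99.0·7 = 2177.1 mm
m = ρ·(πd²/4)·L = 7850 × 43.008×10⁻⁶ m² × 2.1771 m = 0.73503 kg
f_n = ½√(k/m) = 0.5·√(4354.2/0.73503) = 0.5·√(5923.9) = 38.483 Hz

38.5 Hz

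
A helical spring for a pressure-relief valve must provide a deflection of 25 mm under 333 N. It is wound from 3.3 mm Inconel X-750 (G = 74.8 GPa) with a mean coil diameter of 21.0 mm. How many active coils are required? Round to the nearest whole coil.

Required rate k = F/δ = 333/25 = 13.32 N/mm
N_a = Gd⁴/(8D³k) = (74.8×10³ × 3.3⁴)/(8 × 21.0³ × 13.32)
    = 8.87069e+06 / 986852 = 8.989 → 9 coils

9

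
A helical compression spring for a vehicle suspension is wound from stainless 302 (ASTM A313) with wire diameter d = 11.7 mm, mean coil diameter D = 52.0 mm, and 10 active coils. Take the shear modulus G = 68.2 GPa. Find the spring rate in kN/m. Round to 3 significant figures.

114 kN/m

k = Gd⁴/(8D³N_a) = (68.2×10³ × 11.7⁴) / (8 × 52.0³ × 10)
  = 1.27799e+09 / 1.12486e+07 = 113.61 N/mm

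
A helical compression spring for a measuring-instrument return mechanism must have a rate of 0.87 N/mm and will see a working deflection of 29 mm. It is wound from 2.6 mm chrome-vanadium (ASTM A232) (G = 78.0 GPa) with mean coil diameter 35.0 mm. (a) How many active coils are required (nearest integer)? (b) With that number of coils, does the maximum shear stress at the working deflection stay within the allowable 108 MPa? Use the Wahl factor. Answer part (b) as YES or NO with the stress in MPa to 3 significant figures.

N_a = Gd⁴/(8D³k) = (78.0×10³)(2.6⁴)/(8·35.0³·0.87) = 11.94 → N_a = 12
Actual rate k = Gd⁴/(8D³·12) = 0.86599 N/mm
Working load F = kδ = 0.86599·29 = 25.114 N
C = 35.0/2.6 = 13.4615; K_W = (4C−1)/(4C−4)+0.615/C = 1.1059
τ_max = K_W·8FD/(πd³) = 1.1059·127.35 = 140.83 MPa
τ_max > 108 MPa → exceeds allowable

(a) 12 coils; (b) NO, τ_max = 141 MPa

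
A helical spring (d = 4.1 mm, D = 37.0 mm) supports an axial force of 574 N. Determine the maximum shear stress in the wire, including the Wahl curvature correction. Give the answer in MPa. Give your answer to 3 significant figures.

912 MPa

Spring index C = D/d = 37.0/4.1 = 9.0244
K_W = (4C−1)/(4C−4) + 0.615/C = 35.098/32.098 + 0.0681 = 1.1616
τ₀ = 8FD/(πd³) = 8·574·37.0/(π·4.1³) = 169904/216.52 = 784.7 MPa
τ_max = K·τ₀ = 1.1616 × 784.7 = 911.52 MPa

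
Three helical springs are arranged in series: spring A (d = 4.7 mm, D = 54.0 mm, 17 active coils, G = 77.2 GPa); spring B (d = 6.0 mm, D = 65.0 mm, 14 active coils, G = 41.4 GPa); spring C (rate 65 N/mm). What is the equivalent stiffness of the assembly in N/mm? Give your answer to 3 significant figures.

k_A = Gd⁴/(8D³N_a) = (77.2×10³)(4.7⁴)/(8·54.0³·17) = 1.7591 N/mm
k_B = Gd⁴/(8D³N_a) = (41.4×10³)(6.0⁴)/(8·65.0³·14) = 1.7444 N/mm
Series: 1/k_eq = 1/1.7591 + 1/1.7444 + 1/65 = 1.1571; k_eq = 0.86421 N/mm

0.864 N/mm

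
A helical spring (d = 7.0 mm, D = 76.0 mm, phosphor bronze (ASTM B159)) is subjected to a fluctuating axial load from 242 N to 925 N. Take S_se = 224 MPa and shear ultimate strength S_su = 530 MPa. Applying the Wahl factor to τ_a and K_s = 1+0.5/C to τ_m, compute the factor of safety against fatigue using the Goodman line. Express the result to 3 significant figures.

C = D/d = 76.0/7.0 = 10.8571; K_W = (4C−1)/(4C−4)+0.615/C = 1.1327; K_s = 1+0.5/C = 1.0461
F_a = (F_max−F_min)/2 = 341.5 N; F_m = (F_max+F_min)/2 = 583.5 N
τ_a = K_W·8F_aD/(πd³) = 1.1327 × 192.69 = 218.26 MPa
τ_m = K_s·8F_mD/(πd³) = 1.0461 × 329.23 = 344.39 MPa
Goodman: 1/n_f = τ_a/S_se + τ_m/S_su = 218.26/224 + 344.39/530 = 0.97438 + 0.64980 = 1.6242
n_f = 1/1.6242 = 0.6157

0.616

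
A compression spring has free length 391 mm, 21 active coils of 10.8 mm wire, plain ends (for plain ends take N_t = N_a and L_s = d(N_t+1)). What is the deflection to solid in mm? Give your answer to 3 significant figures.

153 mm

N_t = 21; L_s = 10.8·22 = 237.6 mm
δ_solid = L₀ − L_s = 391 − 237.6 = 153.4 mm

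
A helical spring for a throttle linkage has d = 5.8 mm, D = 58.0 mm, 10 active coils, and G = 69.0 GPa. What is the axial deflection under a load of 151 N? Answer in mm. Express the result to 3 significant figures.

30.2 mm

k = Gd⁴/(8D³N_a) = (69.0×10³)(5.8⁴)/(8·58.0³·10) = 5.0025 N/mm
δ = F/k = 151 / 5.0025 = 30.185 mm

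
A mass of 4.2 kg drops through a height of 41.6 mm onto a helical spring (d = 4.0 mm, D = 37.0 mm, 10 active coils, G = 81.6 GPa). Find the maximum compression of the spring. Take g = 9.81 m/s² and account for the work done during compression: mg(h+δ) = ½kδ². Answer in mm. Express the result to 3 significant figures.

35.0 mm

k = Gd⁴/(8D³N_a) = (81.6×10³)(4.0⁴)/(8·37.0³·10) = 5.1551 N/mm
W = mg = 4.2 × 9.81 = 41.202 N
½kδ² − Wδ − Wh = 0 → δ = (W + √(W² + 2kWh))/k
δ = (41.202 + √(1697.6 + 17671.6))/5.1551 = (41.202 + 139.17)/5.1551 = 34.99 mm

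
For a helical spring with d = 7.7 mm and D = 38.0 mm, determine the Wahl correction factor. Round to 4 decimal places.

1.3152

C = D/d = 38.0/7.7 = 4.9351
K_W = (4C−1)/(4C−4) + 0.615/C = 18.740/15.740 + 0.1246 = 1.3152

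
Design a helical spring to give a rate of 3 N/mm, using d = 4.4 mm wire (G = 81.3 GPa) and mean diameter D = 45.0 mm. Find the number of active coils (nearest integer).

N_a = Gd⁴/(8D³k) = (81.3×10³ × 4.4⁴)/(8 × 45.0³ × 3)
    = 3.0472e+07 / 2.187e+06 = 13.93 → 14 coils

14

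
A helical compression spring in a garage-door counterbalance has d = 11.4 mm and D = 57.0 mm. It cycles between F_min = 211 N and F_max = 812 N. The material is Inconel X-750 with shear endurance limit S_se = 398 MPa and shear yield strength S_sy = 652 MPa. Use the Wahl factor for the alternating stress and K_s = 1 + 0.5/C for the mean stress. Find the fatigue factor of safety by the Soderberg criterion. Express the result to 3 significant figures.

5.51

C = D/d = 57.0/11.4 = 5.0000; K_W = (4C−1)/(4C−4)+0.615/C = 1.3105; K_s = 1+0.5/C = 1.1000
F_a = (F_max−F_min)/2 = 300.5 N; F_m = (F_max+F_min)/2 = 511.5 N
τ_a = K_W·8F_aD/(πd³) = 1.3105 × 29.44 = 38.582 MPa
τ_m = K_s·8F_mD/(πd³) = 1.1000 × 50.112 = 55.124 MPa
Soderberg: 1/n_f = τ_a/S_se + τ_m/S_sy = 38.582/398 + 55.124/652 = 0.09694 + 0.08455 = 0.18148
n_f = 1/0.18148 = 5.51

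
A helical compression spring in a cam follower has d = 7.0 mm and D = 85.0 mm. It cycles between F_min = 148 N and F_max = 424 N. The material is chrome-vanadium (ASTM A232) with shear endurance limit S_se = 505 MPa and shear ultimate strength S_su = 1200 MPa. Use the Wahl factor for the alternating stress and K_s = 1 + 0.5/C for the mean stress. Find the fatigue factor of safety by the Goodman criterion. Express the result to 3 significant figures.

2.86

C = D/d = 85.0/7.0 = 12.1429; K_W = (4C−1)/(4C−4)+0.615/C = 1.1180; K_s = 1+0.5/C = 1.0412
F_a = (F_max−F_min)/2 = 138 N; F_m = (F_max+F_min)/2 = 286 N
τ_a = K_W·8F_aD/(πd³) = 1.1180 × 87.085 = 97.357 MPa
τ_m = K_s·8F_mD/(πd³) = 1.0412 × 180.48 = 187.91 MPa
Goodman: 1/n_f = τ_a/S_se + τ_m/S_su = 97.357/505 + 187.91/1200 = 0.19279 + 0.15659 = 0.34938
n_f = 1/0.34938 = 2.862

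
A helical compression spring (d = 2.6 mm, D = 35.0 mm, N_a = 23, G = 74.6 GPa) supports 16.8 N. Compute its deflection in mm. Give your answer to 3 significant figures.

k = Gd⁴/(8D³N_a) = (74.6×10³)(2.6⁴)/(8·35.0³·23) = 0.43213 N/mm
δ = F/k = 16.8 / 0.43213 = 38.878 mm

38.9 mm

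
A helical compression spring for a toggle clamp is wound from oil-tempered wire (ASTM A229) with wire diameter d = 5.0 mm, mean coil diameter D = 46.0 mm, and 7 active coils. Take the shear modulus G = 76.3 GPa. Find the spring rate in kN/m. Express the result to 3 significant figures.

8.75 kN/m

k = Gd⁴/(8D³N_a) = (76.3×10³ × 5.0⁴) / (8 × 46.0³ × 7)
  = 4.76875e+07 / 5.45082e+06 = 8.7487 N/mm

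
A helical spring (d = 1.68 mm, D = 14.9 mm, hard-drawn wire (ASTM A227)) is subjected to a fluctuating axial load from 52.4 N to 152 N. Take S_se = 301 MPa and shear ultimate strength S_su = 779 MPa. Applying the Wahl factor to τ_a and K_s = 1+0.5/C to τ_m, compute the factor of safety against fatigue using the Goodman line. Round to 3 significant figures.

C = D/d = 14.9/1.68 = 8.8690; K_W = (4C−1)/(4C−4)+0.615/C = 1.1647; K_s = 1+0.5/C = 1.0564
F_a = (F_max−F_min)/2 = 49.8 N; F_m = (F_max+F_min)/2 = 102.2 N
τ_a = K_W·8F_aD/(πd³) = 1.1647 × 398.5 = 464.11 MPa
τ_m = K_s·8F_mD/(πd³) = 1.0564 × 817.8 = 863.91 MPa
Goodman: 1/n_f = τ_a/S_se + τ_m/S_su = 464.11/301 + 863.91/779 = 1.54191 + 1.10900 = 2.6509
n_f = 1/2.6509 = 0.3772

0.377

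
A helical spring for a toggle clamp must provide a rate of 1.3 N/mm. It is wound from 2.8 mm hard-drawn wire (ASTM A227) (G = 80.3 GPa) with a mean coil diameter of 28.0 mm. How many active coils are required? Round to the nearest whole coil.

22

N_a = Gd⁴/(8D³k) = (80.3×10³ × 2.8⁴)/(8 × 28.0³ × 1.3)
    = 4.93569e+06 / 228301 = 21.62 → 22 coils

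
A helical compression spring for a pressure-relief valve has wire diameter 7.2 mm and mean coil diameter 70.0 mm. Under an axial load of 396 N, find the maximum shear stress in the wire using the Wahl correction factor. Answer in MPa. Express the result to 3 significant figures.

217 MPa

Spring index C = D/d = 70.0/7.2 = 9.7222
K_W = (4C−1)/(4C−4) + 0.615/C = 37.889/34.889 + 0.0633 = 1.1492
τ₀ = 8FD/(πd³) = 8·396·70.0/(π·7.2³) = 221760/1172.6 = 189.12 MPa
τ_max = K·τ₀ = 1.1492 × 189.12 = 217.34 MPa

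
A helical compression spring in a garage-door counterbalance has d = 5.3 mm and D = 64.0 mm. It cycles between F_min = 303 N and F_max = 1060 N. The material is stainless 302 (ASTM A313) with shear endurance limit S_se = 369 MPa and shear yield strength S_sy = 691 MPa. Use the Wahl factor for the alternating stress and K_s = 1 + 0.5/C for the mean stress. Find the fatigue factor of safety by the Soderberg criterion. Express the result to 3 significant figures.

0.420

C = D/d = 64.0/5.3 = 12.0755; K_W = (4C−1)/(4C−4)+0.615/C = 1.1186; K_s = 1+0.5/C = 1.0414
F_a = (F_max−F_min)/2 = 378.5 N; F_m = (F_max+F_min)/2 = 681.5 N
τ_a = K_W·8F_aD/(πd³) = 1.1186 × 414.34 = 463.5 MPa
τ_m = K_s·8F_mD/(πd³) = 1.0414 × 746.03 = 776.92 MPa
Soderberg: 1/n_f = τ_a/S_se + τ_m/S_sy = 463.5/369 + 776.92/691 = 1.25610 + 1.12435 = 2.3804
n_f = 1/2.3804 = 0.4201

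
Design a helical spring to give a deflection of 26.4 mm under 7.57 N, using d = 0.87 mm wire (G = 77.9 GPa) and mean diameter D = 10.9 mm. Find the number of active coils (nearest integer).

Required rate k = F/δ = 7.57/26.4 = 0.28674 N/mm
N_a = Gd⁴/(8D³k) = (77.9×10³ × 0.87⁴)/(8 × 10.9³ × 0.28674)
    = 44628.7 / 2970.72 = 15.02 → 15 coils

15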